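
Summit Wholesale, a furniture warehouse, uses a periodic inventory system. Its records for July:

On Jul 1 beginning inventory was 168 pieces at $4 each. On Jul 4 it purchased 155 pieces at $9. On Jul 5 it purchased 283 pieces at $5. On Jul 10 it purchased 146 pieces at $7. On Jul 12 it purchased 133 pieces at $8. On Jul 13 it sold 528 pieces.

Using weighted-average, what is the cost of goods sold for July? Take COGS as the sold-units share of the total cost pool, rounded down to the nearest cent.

Jul 13, sell 528: 528/885 × $5,568.00 → $3,321.92
Ending inventory (cost pool remaining) = $2,246.08

COGS = $3,321.92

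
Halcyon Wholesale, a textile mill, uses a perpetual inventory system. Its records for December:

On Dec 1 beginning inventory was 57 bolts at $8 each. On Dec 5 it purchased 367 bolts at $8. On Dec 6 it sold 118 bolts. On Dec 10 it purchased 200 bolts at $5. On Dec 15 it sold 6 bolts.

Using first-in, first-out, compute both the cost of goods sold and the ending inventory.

COGS = $992; ending inventory = $3,400

Dec 6, 118 sold [FIFO — oldest first]: 57 @ $8 + 61 @ $8 = $944
Dec 15, 6 sold [FIFO — oldest first]: 6 @ $8 = $48
Total COGS = $944 + $48 = $992
Ending inventory: 300 @ $8 + 200 @ $5 = $3,400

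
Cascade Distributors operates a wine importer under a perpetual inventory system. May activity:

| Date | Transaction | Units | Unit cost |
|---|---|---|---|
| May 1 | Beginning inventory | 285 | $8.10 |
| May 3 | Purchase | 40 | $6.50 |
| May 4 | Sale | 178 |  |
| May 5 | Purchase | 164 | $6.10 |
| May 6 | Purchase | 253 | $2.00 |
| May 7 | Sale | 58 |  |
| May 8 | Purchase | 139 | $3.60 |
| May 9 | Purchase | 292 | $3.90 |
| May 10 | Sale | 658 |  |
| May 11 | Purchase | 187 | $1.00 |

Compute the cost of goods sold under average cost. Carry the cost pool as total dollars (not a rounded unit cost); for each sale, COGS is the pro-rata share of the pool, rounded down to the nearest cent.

After May 1: 285 on hand, pool $2,308.50 (≈ $8.1000 each)
After May 3: 325 on hand, pool $2,568.50 (≈ $7.9031 each)
May 4, sell 178: 178/325 × $2,568.50 → $1,406.74
After May 5: 311 on hand, pool $2,162.16 (≈ $6.9523 each)
After May 6: 564 on hand, pool $2,668.16 (≈ $4.7308 each)
May 7, sell 58: 58/564 × $2,668.16 → $274.38
After May 8: 645 on hand, pool $2,894.18 (≈ $4.4871 each)
After May 9: 937 on hand, pool $4,032.98 (≈ $4.3041 each)
May 10, sell 658: 658/937 × $4,032.98 → $2,832.12
After May 11: 466 on hand, pool $1,387.86 (≈ $2.9782 each)
Total COGS = $1,406.74 + $274.38 + $2,832.12 = $4,513.24
Ending inventory (cost pool remaining) = $1,387.86

COGS = $4,513.24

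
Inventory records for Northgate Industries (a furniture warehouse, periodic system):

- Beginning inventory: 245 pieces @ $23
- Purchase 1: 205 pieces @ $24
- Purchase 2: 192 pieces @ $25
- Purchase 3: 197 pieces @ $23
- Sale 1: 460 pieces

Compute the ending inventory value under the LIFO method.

Ending inventory = $8,851

Sale 1 (460) [LIFO — newest first]: 197 @ $23 + 192 @ $25 + 71 @ $24 = $11,035
Ending inventory: 245 @ $23 + 134 @ $24 = $8,851
Check: goods available $19,886 = COGS $11,035 + ending $8,851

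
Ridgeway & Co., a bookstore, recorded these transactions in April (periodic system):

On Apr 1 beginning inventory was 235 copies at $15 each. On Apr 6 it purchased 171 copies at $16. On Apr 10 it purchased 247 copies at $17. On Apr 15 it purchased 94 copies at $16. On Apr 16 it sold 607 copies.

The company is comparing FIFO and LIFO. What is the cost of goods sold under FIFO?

COGS = $9,678

FIFO COGS: 235 @ $15 + 171 @ $16 + 201 @ $17 = $9,678
LIFO COGS: 94 @ $16 + 247 @ $17 + 171 @ $16 + 95 @ $15 = $9,864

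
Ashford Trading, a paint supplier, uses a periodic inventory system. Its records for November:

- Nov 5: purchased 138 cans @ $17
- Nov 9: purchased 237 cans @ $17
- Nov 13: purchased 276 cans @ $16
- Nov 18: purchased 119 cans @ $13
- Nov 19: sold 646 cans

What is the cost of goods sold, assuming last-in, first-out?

COGS = $10,230

Nov 19, 646 sold [LIFO — newest first]: 119 @ $13 + 276 @ $16 + 237 @ $17 + 14 @ $17 = $10,230
Ending inventory: 124 @ $17 = $2,108
Check: goods available $12,338 = COGS $10,230 + ending $2,108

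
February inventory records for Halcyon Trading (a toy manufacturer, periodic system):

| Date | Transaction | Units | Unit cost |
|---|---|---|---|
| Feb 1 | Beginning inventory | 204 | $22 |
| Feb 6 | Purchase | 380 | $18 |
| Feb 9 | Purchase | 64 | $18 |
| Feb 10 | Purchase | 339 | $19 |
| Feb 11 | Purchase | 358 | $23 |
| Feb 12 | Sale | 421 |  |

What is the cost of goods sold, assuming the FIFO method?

COGS = $8,394

Feb 12, 421 sold [FIFO — oldest first]: 204 @ $22 + 217 @ $18 = $8,394
Ending inventory: 163 @ $18 + 64 @ $18 + 339 @ $19 + 358 @ $23 = $18,761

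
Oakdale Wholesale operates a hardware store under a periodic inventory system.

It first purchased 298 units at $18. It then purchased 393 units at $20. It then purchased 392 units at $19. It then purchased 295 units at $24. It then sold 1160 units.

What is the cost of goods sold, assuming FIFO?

Sale 1 (1160) [FIFO — oldest first]: 298 @ $18 + 393 @ $20 + 392 @ $19 + 77 @ $24 = $22,520
Ending inventory: 218 @ $24 = $5,232
Check: goods available $27,752 = COGS $22,520 + ending $5,232

COGS = $22,520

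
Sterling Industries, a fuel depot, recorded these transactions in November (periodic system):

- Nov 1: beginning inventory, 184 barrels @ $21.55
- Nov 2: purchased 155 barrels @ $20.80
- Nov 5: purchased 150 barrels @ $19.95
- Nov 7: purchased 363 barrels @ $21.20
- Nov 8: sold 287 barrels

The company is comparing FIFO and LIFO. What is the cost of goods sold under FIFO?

COGS = $6,107.60

FIFO COGS: 184 @ $21.55 + 103 @ $20.80 = $6,107.60
LIFO COGS: 287 @ $21.20 = $6,084.40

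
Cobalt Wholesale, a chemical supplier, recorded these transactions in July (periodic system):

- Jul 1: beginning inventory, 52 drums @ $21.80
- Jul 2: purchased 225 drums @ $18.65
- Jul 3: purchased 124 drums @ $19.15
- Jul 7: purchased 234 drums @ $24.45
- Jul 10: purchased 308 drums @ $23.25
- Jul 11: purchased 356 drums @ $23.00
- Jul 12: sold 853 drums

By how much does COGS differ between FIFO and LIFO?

$1,475.80

FIFO COGS: 52 @ $21.80 + 225 @ $18.65 + 124 @ $19.15 + 234 @ $24.45 + 218 @ $23.25 = $18,494.25
LIFO COGS: 356 @ $23.00 + 308 @ $23.25 + 189 @ $24.45 = $19,970.05
Difference = |$18,494.25 − $19,970.05| = $1,475.80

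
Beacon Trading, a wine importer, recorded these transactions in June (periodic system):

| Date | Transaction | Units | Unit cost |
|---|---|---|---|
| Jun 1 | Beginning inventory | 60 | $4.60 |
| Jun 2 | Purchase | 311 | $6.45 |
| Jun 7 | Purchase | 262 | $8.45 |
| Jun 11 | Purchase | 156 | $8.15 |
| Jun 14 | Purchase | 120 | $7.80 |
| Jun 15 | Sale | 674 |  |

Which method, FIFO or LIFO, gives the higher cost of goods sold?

LIFO

FIFO COGS: 60 @ $4.60 + 311 @ $6.45 + 262 @ $8.45 + 41 @ $8.15 = $4,830.00
LIFO COGS: 120 @ $7.80 + 156 @ $8.15 + 262 @ $8.45 + 136 @ $6.45 = $5,298.50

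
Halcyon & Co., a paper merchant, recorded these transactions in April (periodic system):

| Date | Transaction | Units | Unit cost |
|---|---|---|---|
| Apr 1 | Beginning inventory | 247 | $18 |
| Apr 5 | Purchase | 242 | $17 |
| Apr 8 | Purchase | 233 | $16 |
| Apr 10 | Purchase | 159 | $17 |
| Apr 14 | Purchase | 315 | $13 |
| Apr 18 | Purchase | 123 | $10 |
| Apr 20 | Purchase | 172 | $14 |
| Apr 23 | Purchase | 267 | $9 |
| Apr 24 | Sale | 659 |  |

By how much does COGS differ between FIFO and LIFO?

$3,978

FIFO COGS: 247 @ $18 + 242 @ $17 + 170 @ $16 = $11,280
LIFO COGS: 267 @ $9 + 172 @ $14 + 123 @ $10 + 97 @ $13 = $7,302
Difference = |$11,280 − $7,302| = $3,978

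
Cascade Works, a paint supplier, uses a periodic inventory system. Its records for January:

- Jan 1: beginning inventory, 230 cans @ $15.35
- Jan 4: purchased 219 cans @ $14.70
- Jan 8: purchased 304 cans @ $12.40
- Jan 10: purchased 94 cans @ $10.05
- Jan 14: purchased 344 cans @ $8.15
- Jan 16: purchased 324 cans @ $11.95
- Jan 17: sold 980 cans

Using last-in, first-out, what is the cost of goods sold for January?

COGS = $10,323.30

Jan 17, 980 sold [LIFO — newest first]: 324 @ $11.95 + 344 @ $8.15 + 94 @ $10.05 + 218 @ $12.40 = $10,323.30
Ending inventory: 230 @ $15.35 + 219 @ $14.70 + 86 @ $12.40 = $7,816.20
Check: goods available $18,139.50 = COGS $10,323.30 + ending $7,816.20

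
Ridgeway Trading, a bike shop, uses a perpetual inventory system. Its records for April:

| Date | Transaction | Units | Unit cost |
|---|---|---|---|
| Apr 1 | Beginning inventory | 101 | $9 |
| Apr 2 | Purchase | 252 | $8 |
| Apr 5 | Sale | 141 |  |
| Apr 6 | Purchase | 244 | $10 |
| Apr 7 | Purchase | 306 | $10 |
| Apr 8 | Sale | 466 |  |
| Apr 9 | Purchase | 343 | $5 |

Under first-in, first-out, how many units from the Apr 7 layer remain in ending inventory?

Apr 5, 141 sold [FIFO — oldest first]: 101 @ $9 + 40 @ $8 = $1,229
Apr 8, 466 sold [FIFO — oldest first]: 212 @ $8 + 244 @ $10 + 10 @ $10 = $4,236
Total COGS = $1,229 + $4,236 = $5,465
Ending inventory: 296 @ $10 + 343 @ $5 = $4,675

296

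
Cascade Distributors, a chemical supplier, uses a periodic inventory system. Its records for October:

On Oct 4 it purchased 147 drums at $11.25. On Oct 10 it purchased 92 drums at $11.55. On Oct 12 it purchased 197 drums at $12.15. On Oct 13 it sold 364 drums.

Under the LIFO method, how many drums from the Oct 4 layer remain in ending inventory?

Oct 13, 364 sold [LIFO — newest first]: 197 @ $12.15 + 92 @ $11.55 + 75 @ $11.25 = $4,299.90
Ending inventory: 72 @ $11.25 = $810.00
Check: goods available $5,109.90 = COGS $4,299.90 + ending $810.00

72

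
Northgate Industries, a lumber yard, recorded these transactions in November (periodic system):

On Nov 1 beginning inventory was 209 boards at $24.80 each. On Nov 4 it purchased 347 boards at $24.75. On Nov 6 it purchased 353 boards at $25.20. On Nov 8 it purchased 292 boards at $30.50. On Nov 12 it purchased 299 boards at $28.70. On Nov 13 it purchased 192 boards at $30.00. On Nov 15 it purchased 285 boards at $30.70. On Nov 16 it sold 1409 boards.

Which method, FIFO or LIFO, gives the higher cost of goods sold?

FIFO COGS: 209 @ $24.80 + 347 @ $24.75 + 353 @ $25.20 + 292 @ $30.50 + 208 @ $28.70 = $37,542.65
LIFO COGS: 285 @ $30.70 + 192 @ $30.00 + 299 @ $28.70 + 292 @ $30.50 + 341 @ $25.20 = $40,590.00

LIFO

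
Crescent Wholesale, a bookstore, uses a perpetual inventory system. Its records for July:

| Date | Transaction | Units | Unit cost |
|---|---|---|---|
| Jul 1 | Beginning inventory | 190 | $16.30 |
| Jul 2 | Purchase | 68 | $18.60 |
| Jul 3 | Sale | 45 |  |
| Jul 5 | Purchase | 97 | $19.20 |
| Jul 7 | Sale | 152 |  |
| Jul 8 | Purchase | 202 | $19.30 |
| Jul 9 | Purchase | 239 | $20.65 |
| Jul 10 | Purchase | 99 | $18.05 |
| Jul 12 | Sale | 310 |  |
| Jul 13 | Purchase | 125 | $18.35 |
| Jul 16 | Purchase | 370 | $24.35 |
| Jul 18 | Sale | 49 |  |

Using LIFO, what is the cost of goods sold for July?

COGS = $10,986.05

Jul 3, 45 sold [LIFO — newest first]: 45 @ $18.60 = $837.00
Jul 7, 152 sold [LIFO — newest first]: 97 @ $19.20 + 23 @ $18.60 + 32 @ $16.30 = $2,811.80
Jul 12, 310 sold [LIFO — newest first]: 99 @ $18.05 + 211 @ $20.65 = $6,144.10
Jul 18, 49 sold [LIFO — newest first]: 49 @ $24.35 = $1,193.15
Total COGS = $837.00 + $2,811.80 + $6,144.10 + $1,193.15 = $10,986.05
Ending inventory: 158 @ $16.30 + 202 @ $19.30 + 28 @ $20.65 + 125 @ $18.35 + 321 @ $24.35 = $17,162.30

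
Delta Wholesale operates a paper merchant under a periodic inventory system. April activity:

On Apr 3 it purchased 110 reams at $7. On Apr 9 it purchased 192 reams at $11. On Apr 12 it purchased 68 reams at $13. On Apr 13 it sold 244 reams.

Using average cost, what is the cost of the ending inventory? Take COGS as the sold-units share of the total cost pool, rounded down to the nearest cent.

Apr 13, sell 244: 244/370 × $3,766.00 → $2,483.52
Ending inventory (cost pool remaining) = $1,282.48

Ending inventory = $1,282.48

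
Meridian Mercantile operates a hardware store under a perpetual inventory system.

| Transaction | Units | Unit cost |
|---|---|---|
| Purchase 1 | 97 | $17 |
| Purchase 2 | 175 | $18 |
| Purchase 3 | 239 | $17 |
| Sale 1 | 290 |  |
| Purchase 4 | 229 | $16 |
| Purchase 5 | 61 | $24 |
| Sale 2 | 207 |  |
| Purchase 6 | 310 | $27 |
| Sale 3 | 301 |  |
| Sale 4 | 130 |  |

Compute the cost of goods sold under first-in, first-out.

COGS = $17,419

Sale 1 (290) [FIFO — oldest first]: 97 @ $17 + 175 @ $18 + 18 @ $17 = $5,105
Sale 2 (207) [FIFO — oldest first]: 207 @ $17 = $3,519
Sale 3 (301) [FIFO — oldest first]: 14 @ $17 + 229 @ $16 + 58 @ $24 = $5,294
Sale 4 (130) [FIFO — oldest first]: 3 @ $24 + 127 @ $27 = $3,501
Total COGS = $5,105 + $3,519 + $5,294 + $3,501 = $17,419
Ending inventory: 183 @ $27 = $4,941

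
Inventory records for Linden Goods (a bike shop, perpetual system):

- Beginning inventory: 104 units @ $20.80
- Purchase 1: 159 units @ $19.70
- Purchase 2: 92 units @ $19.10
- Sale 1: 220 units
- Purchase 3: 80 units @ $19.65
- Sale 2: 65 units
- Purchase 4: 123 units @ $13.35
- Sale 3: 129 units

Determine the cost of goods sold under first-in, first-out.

COGS = $8,212.05

Sale 1 (220) [FIFO — oldest first]: 104 @ $20.80 + 116 @ $19.70 = $4,448.40
Sale 2 (65) [FIFO — oldest first]: 43 @ $19.70 + 22 @ $19.10 = $1,267.30
Sale 3 (129) [FIFO — oldest first]: 70 @ $19.10 + 59 @ $19.65 = $2,496.35
Total COGS = $4,448.40 + $1,267.30 + $2,496.35 = $8,212.05
Ending inventory: 21 @ $19.65 + 123 @ $13.35 = $2,054.70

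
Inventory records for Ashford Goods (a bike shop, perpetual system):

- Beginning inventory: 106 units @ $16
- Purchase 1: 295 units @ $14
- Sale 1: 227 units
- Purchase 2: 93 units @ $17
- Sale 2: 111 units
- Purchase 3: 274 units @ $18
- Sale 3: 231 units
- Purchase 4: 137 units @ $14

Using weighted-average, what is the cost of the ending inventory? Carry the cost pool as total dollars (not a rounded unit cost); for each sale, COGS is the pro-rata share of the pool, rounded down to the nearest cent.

Ending inventory = $5,311.54

After Beginning: 106 on hand, pool $1,696.00 (≈ $16.0000 each)
After Purchase 1: 401 on hand, pool $5,826.00 (≈ $14.5287 each)
Sale 1, sell 227: 227/401 × $5,826.00 → $3,298.00
After Purchase 2: 267 on hand, pool $4,109.00 (≈ $15.3895 each)
Sale 2, sell 111: 111/267 × $4,109.00 → $1,708.23
After Purchase 3: 430 on hand, pool $7,332.77 (≈ $17.0530 each)
Sale 3, sell 231: 231/430 × $7,332.77 → $3,939.23
After Purchase 4: 336 on hand, pool $5,311.54 (≈ $15.8082 each)
Total COGS = $3,298.00 + $1,708.23 + $3,939.23 = $8,945.46
Ending inventory (cost pool remaining) = $5,311.54
Check: goods available $14,257.00 = COGS $8,945.46 + ending $5,311.54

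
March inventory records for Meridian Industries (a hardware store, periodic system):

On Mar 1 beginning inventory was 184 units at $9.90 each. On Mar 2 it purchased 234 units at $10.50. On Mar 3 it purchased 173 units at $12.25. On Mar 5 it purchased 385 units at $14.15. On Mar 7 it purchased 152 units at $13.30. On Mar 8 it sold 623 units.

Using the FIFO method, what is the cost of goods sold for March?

Mar 8, 623 sold [FIFO — oldest first]: 184 @ $9.90 + 234 @ $10.50 + 173 @ $12.25 + 32 @ $14.15 = $6,850.65
Ending inventory: 353 @ $14.15 + 152 @ $13.30 = $7,016.55
Check: goods available $13,867.20 = COGS $6,850.65 + ending $7,016.55

COGS = $6,850.65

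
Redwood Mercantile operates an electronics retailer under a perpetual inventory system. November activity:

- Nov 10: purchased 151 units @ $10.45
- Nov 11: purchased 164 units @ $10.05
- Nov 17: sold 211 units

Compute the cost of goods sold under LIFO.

Nov 17, 211 sold [LIFO — newest first]: 164 @ $10.05 + 47 @ $10.45 = $2,139.35
Ending inventory: 104 @ $10.45 = $1,086.80
Check: goods available $3,226.15 = COGS $2,139.35 + ending $1,086.80

COGS = $2,139.35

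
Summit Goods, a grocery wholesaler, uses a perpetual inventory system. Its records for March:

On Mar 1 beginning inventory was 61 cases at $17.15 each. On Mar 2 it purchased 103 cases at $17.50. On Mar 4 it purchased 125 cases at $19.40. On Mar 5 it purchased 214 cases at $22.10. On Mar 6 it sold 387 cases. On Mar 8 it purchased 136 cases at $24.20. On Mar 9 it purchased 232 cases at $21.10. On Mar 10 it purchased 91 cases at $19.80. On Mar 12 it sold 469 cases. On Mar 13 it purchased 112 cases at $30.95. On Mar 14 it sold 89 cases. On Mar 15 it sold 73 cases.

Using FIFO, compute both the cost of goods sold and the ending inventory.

Mar 6, 387 sold [FIFO — oldest first]: 61 @ $17.15 + 103 @ $17.50 + 125 @ $19.40 + 98 @ $22.10 = $7,439.45
Mar 12, 469 sold [FIFO — oldest first]: 116 @ $22.10 + 136 @ $24.20 + 217 @ $21.10 = $10,433.50
Mar 14, 89 sold [FIFO — oldest first]: 15 @ $21.10 + 74 @ $19.80 = $1,781.70
Mar 15, 73 sold [FIFO — oldest first]: 17 @ $19.80 + 56 @ $30.95 = $2,069.80
Total COGS = $7,439.45 + $10,433.50 + $1,781.70 + $2,069.80 = $21,724.45
Ending inventory: 56 @ $30.95 = $1,733.20

COGS = $21,724.45; ending inventory = $1,733.20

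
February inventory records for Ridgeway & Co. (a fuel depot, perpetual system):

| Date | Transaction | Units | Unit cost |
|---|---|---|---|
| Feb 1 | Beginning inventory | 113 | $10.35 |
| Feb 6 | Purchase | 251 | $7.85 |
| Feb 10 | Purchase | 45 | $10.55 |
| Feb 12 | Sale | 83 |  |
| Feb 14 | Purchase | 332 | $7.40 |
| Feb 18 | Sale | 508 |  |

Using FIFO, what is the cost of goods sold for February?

Feb 12, 83 sold [FIFO — oldest first]: 83 @ $10.35 = $859.05
Feb 18, 508 sold [FIFO — oldest first]: 30 @ $10.35 + 251 @ $7.85 + 45 @ $10.55 + 182 @ $7.40 = $4,102.40
Total COGS = $859.05 + $4,102.40 = $4,961.45
Ending inventory: 150 @ $7.40 = $1,110.00

COGS = $4,961.45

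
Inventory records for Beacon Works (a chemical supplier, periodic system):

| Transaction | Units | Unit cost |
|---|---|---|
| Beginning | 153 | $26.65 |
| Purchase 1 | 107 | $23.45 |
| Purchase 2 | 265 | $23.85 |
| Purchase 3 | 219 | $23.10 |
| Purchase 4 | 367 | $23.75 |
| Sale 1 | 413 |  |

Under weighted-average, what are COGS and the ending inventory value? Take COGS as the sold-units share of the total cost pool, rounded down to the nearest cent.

Sale 1, sell 413: 413/1111 × $26,682.00 → $9,918.69
Ending inventory (cost pool remaining) = $16,763.31
Check: goods available $26,682.00 = COGS $9,918.69 + ending $16,763.31

COGS = $9,918.69; ending inventory = $16,763.31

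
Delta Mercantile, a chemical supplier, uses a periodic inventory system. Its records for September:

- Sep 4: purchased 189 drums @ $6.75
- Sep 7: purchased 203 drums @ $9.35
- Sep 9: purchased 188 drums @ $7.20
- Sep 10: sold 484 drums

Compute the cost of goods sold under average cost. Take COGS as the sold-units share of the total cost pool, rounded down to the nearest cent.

COGS = $3,778.03

Sep 10, sell 484: 484/580 × $4,527.40 → $3,778.03
Ending inventory (cost pool remaining) = $749.37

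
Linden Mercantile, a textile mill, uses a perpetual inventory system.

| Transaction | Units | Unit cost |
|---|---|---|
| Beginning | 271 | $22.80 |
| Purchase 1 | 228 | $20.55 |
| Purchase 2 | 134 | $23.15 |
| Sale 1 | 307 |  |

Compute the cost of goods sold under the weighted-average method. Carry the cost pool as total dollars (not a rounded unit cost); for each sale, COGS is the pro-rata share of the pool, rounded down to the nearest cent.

After Beginning: 271 on hand, pool $6,178.80 (≈ $22.8000 each)
After Purchase 1: 499 on hand, pool $10,864.20 (≈ $21.7719 each)
After Purchase 2: 633 on hand, pool $13,966.30 (≈ $22.0637 each)
Sale 1, sell 307: 307/633 × $13,966.30 → $6,773.54
Ending inventory (cost pool remaining) = $7,192.76
Check: goods available $13,966.30 = COGS $6,773.54 + ending $7,192.76

COGS = $6,773.54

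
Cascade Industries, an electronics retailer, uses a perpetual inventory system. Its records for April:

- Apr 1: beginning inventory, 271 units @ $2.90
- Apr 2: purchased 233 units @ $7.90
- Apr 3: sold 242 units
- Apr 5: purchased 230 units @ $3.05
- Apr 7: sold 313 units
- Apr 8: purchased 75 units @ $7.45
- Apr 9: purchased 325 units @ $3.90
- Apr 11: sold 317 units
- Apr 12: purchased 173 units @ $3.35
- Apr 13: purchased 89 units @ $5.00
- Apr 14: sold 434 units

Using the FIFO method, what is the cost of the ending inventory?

Apr 3, 242 sold [FIFO — oldest first]: 242 @ $2.90 = $701.80
Apr 7, 313 sold [FIFO — oldest first]: 29 @ $2.90 + 233 @ $7.90 + 51 @ $3.05 = $2,080.35
Apr 11, 317 sold [FIFO — oldest first]: 179 @ $3.05 + 75 @ $7.45 + 63 @ $3.90 = $1,350.40
Apr 14, 434 sold [FIFO — oldest first]: 262 @ $3.90 + 172 @ $3.35 = $1,598.00
Total COGS = $701.80 + $2,080.35 + $1,350.40 + $1,598.00 = $5,730.55
Ending inventory: 1 @ $3.35 + 89 @ $5.00 = $448.35

Ending inventory = $448.35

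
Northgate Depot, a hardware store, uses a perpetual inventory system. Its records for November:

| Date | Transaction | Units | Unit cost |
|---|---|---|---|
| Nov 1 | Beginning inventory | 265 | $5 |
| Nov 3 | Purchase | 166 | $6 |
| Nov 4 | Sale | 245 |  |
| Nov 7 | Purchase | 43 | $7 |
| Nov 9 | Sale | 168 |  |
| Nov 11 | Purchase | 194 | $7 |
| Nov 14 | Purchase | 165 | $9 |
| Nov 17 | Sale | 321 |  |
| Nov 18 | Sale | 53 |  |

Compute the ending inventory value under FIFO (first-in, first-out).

Ending inventory = $414

Nov 4, 245 sold [FIFO — oldest first]: 245 @ $5 = $1,225
Nov 9, 168 sold [FIFO — oldest first]: 20 @ $5 + 148 @ $6 = $988
Nov 17, 321 sold [FIFO — oldest first]: 18 @ $6 + 43 @ $7 + 194 @ $7 + 66 @ $9 = $2,361
Nov 18, 53 sold [FIFO — oldest first]: 53 @ $9 = $477
Total COGS = $1,225 + $988 + $2,361 + $477 = $5,051
Ending inventory: 46 @ $9 = $414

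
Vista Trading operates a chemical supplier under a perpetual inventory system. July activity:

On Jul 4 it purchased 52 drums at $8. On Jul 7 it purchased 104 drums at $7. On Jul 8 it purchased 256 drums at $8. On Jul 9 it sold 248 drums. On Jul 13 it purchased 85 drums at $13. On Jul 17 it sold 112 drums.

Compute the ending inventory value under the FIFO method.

Ending inventory = $1,521

Jul 9, 248 sold [FIFO — oldest first]: 52 @ $8 + 104 @ $7 + 92 @ $8 = $1,880
Jul 17, 112 sold [FIFO — oldest first]: 112 @ $8 = $896
Total COGS = $1,880 + $896 = $2,776
Ending inventory: 52 @ $8 + 85 @ $13 = $1,521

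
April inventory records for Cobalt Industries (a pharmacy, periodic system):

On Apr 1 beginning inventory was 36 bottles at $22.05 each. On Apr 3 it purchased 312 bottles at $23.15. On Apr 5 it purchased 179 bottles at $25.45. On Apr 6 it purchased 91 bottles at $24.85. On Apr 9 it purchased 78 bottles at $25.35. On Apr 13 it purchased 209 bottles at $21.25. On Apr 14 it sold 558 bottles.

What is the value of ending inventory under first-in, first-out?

Apr 14, 558 sold [FIFO — oldest first]: 36 @ $22.05 + 312 @ $23.15 + 179 @ $25.45 + 31 @ $24.85 = $13,342.50
Ending inventory: 60 @ $24.85 + 78 @ $25.35 + 209 @ $21.25 = $7,909.55

Ending inventory = $7,909.55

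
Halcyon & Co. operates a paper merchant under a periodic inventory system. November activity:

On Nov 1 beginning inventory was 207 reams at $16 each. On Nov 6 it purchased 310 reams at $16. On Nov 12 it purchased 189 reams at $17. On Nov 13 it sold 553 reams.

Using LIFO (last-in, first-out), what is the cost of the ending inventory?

Nov 13, 553 sold [LIFO — newest first]: 189 @ $17 + 310 @ $16 + 54 @ $16 = $9,037
Ending inventory: 153 @ $16 = $2,448
Check: goods available $11,485 = COGS $9,037 + ending $2,448

Ending inventory = $2,448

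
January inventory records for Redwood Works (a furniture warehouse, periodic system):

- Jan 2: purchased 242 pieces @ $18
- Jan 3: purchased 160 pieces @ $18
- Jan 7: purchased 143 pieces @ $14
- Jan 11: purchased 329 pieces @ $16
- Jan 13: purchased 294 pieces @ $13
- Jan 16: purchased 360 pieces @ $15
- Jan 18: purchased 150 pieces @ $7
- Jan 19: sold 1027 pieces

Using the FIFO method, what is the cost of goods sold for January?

COGS = $16,491

Jan 19, 1027 sold [FIFO — oldest first]: 242 @ $18 + 160 @ $18 + 143 @ $14 + 329 @ $16 + 153 @ $13 = $16,491
Ending inventory: 141 @ $13 + 360 @ $15 + 150 @ $7 = $8,283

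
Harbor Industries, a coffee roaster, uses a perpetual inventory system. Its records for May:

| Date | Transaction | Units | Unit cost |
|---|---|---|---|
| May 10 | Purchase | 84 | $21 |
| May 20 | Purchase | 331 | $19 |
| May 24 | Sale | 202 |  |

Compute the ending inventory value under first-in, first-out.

Ending inventory = $4,047

May 24, 202 sold [FIFO — oldest first]: 84 @ $21 + 118 @ $19 = $4,006
Ending inventory: 213 @ $19 = $4,047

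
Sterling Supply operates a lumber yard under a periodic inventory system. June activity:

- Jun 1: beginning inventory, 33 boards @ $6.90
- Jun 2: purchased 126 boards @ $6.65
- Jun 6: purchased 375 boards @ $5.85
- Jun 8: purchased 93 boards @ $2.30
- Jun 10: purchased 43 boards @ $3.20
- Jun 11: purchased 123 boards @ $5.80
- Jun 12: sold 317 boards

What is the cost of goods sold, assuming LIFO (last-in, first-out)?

COGS = $1,404.20

Jun 12, 317 sold [LIFO — newest first]: 123 @ $5.80 + 43 @ $3.20 + 93 @ $2.30 + 58 @ $5.85 = $1,404.20
Ending inventory: 33 @ $6.90 + 126 @ $6.65 + 317 @ $5.85 = $2,920.05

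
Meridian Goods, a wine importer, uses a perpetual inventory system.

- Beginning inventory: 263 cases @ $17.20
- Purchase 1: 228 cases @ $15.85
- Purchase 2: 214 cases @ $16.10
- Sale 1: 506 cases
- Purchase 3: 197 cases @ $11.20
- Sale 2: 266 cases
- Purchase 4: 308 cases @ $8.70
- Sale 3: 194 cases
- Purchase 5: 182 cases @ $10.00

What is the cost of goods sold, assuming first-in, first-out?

COGS = $14,346.00

Sale 1 (506) [FIFO — oldest first]: 263 @ $17.20 + 228 @ $15.85 + 15 @ $16.10 = $8,378.90
Sale 2 (266) [FIFO — oldest first]: 199 @ $16.10 + 67 @ $11.20 = $3,954.30
Sale 3 (194) [FIFO — oldest first]: 130 @ $11.20 + 64 @ $8.70 = $2,012.80
Total COGS = $8,378.90 + $3,954.30 + $2,012.80 = $14,346.00
Ending inventory: 244 @ $8.70 + 182 @ $10.00 = $3,942.80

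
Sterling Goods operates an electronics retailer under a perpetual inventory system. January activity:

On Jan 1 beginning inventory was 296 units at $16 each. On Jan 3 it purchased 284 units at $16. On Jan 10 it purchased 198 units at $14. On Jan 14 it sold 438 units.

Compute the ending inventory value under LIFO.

Jan 14, 438 sold [LIFO — newest first]: 198 @ $14 + 240 @ $16 = $6,612
Ending inventory: 296 @ $16 + 44 @ $16 = $5,440
Check: goods available $12,052 = COGS $6,612 + ending $5,440

Ending inventory = $5,440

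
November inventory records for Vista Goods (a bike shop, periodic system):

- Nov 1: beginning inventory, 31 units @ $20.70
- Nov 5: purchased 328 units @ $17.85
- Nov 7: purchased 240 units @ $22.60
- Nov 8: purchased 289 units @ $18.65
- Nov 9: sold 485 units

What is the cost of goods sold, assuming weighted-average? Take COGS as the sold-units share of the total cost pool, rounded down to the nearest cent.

Nov 9, sell 485: 485/888 × $17,310.35 → $9,454.41
Ending inventory (cost pool remaining) = $7,855.94

COGS = $9,454.41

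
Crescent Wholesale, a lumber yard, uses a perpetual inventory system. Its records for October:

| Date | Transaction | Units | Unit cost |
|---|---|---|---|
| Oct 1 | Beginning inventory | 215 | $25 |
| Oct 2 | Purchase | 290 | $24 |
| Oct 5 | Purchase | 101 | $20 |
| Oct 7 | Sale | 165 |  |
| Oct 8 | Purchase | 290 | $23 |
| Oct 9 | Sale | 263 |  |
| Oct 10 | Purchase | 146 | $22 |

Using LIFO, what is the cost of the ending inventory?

Ending inventory = $14,632

Oct 7, 165 sold [LIFO — newest first]: 101 @ $20 + 64 @ $24 = $3,556
Oct 9, 263 sold [LIFO — newest first]: 263 @ $23 = $6,049
Total COGS = $3,556 + $6,049 = $9,605
Ending inventory: 215 @ $25 + 226 @ $24 + 27 @ $23 + 146 @ $22 = $14,632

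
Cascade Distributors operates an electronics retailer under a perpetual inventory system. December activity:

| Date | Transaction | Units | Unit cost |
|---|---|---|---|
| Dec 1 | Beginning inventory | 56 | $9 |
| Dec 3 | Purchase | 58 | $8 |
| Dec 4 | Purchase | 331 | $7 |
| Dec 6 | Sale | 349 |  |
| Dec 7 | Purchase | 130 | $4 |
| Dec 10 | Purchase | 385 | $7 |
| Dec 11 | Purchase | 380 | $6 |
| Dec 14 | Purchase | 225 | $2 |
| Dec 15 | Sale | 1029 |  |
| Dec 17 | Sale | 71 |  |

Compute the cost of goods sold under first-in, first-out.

COGS = $8,998

Dec 6, 349 sold [FIFO — oldest first]: 56 @ $9 + 58 @ $8 + 235 @ $7 = $2,613
Dec 15, 1029 sold [FIFO — oldest first]: 96 @ $7 + 130 @ $4 + 385 @ $7 + 380 @ $6 + 38 @ $2 = $6,243
Dec 17, 71 sold [FIFO — oldest first]: 71 @ $2 = $142
Total COGS = $2,613 + $6,243 + $142 = $8,998
Ending inventory: 116 @ $2 = $232
Check: goods available $9,230 = COGS $8,998 + ending $232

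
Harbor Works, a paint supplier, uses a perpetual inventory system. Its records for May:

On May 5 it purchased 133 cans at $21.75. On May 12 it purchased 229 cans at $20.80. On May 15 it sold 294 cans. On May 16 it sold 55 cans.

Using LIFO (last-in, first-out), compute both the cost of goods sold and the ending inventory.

May 15, 294 sold [LIFO — newest first]: 229 @ $20.80 + 65 @ $21.75 = $6,176.95
May 16, 55 sold [LIFO — newest first]: 55 @ $21.75 = $1,196.25
Total COGS = $6,176.95 + $1,196.25 = $7,373.20
Ending inventory: 13 @ $21.75 = $282.75
Check: goods available $7,655.95 = COGS $7,373.20 + ending $282.75

COGS = $7,373.20; ending inventory = $282.75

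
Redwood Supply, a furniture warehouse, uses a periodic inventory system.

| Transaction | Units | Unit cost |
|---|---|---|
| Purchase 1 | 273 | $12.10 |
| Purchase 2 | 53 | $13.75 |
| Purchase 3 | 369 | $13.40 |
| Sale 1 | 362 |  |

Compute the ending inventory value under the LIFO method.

Sale 1 (362) [LIFO — newest first]: 362 @ $13.40 = $4,850.80
Ending inventory: 273 @ $12.10 + 53 @ $13.75 + 7 @ $13.40 = $4,125.85

Ending inventory = $4,125.85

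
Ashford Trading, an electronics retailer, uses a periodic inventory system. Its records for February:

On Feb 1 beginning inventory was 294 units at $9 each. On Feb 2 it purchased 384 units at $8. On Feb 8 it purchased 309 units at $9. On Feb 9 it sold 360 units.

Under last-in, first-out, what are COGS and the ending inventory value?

COGS = $3,189; ending inventory = $5,310

Feb 9, 360 sold [LIFO — newest first]: 309 @ $9 + 51 @ $8 = $3,189
Ending inventory: 294 @ $9 + 333 @ $8 = $5,310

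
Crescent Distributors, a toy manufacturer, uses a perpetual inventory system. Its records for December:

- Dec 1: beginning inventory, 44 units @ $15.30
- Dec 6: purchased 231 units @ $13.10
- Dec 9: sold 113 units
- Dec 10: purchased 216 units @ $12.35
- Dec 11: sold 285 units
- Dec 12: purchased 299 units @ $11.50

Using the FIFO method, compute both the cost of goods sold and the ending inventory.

COGS = $5,218.35; ending inventory = $4,587.05

Dec 9, 113 sold [FIFO — oldest first]: 44 @ $15.30 + 69 @ $13.10 = $1,577.10
Dec 11, 285 sold [FIFO — oldest first]: 162 @ $13.10 + 123 @ $12.35 = $3,641.25
Total COGS = $1,577.10 + $3,641.25 = $5,218.35
Ending inventory: 93 @ $12.35 + 299 @ $11.50 = $4,587.05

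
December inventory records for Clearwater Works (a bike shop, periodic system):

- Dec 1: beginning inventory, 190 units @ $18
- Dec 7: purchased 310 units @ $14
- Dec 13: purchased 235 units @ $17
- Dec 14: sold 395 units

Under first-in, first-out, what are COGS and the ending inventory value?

Dec 14, 395 sold [FIFO — oldest first]: 190 @ $18 + 205 @ $14 = $6,290
Ending inventory: 105 @ $14 + 235 @ $17 = $5,465
Check: goods available $11,755 = COGS $6,290 + ending $5,465

COGS = $6,290; ending inventory = $5,465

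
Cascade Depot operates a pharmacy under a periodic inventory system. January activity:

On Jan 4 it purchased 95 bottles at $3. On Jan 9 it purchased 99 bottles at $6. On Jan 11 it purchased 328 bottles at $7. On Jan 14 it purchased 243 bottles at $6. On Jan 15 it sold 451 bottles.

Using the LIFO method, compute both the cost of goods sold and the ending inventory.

Jan 15, 451 sold [LIFO — newest first]: 243 @ $6 + 208 @ $7 = $2,914
Ending inventory: 95 @ $3 + 99 @ $6 + 120 @ $7 = $1,719

COGS = $2,914; ending inventory = $1,719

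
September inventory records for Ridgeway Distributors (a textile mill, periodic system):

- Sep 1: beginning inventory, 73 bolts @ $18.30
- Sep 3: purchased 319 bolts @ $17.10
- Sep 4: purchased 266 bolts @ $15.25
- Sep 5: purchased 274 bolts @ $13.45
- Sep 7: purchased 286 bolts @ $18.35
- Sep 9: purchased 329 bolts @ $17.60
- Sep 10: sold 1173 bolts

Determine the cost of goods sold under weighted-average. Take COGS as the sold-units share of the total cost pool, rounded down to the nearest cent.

COGS = $19,389.07

Sep 10, sell 1173: 1173/1547 × $25,571.10 → $19,389.07
Ending inventory (cost pool remaining) = $6,182.03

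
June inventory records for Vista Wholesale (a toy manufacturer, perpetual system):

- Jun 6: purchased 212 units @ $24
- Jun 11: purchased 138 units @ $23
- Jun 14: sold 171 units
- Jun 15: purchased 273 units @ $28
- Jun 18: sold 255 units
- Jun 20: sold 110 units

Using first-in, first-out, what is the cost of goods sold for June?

COGS = $13,470

Jun 14, 171 sold [FIFO — oldest first]: 171 @ $24 = $4,104
Jun 18, 255 sold [FIFO — oldest first]: 41 @ $24 + 138 @ $23 + 76 @ $28 = $6,286
Jun 20, 110 sold [FIFO — oldest first]: 110 @ $28 = $3,080
Total COGS = $4,104 + $6,286 + $3,080 = $13,470
Ending inventory: 87 @ $28 = $2,436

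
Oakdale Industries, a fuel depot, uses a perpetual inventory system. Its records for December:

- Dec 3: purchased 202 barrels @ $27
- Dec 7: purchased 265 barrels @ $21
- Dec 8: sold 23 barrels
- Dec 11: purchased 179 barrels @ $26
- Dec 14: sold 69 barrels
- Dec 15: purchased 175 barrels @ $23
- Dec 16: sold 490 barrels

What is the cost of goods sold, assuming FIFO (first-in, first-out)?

COGS = $14,009

Dec 8, 23 sold [FIFO — oldest first]: 23 @ $27 = $621
Dec 14, 69 sold [FIFO — oldest first]: 69 @ $27 = $1,863
Dec 16, 490 sold [FIFO — oldest first]: 110 @ $27 + 265 @ $21 + 115 @ $26 = $11,525
Total COGS = $621 + $1,863 + $11,525 = $14,009
Ending inventory: 64 @ $26 + 175 @ $23 = $5,689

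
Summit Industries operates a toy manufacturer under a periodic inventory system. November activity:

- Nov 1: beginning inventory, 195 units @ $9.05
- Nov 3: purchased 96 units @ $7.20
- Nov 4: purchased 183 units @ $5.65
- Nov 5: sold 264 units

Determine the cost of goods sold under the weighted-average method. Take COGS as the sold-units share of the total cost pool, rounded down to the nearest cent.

COGS = $1,943.74

Nov 5, sell 264: 264/474 × $3,489.90 → $1,943.74
Ending inventory (cost pool remaining) = $1,546.16
Check: goods available $3,489.90 = COGS $1,943.74 + ending $1,546.16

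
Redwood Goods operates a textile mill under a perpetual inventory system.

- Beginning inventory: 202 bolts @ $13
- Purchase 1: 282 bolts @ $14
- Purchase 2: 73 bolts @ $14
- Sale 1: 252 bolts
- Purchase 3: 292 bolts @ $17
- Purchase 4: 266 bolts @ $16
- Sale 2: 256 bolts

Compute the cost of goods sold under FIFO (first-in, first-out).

COGS = $6,910

Sale 1 (252) [FIFO — oldest first]: 202 @ $13 + 50 @ $14 = $3,326
Sale 2 (256) [FIFO — oldest first]: 232 @ $14 + 24 @ $14 = $3,584
Total COGS = $3,326 + $3,584 = $6,910
Ending inventory: 49 @ $14 + 292 @ $17 + 266 @ $16 = $9,906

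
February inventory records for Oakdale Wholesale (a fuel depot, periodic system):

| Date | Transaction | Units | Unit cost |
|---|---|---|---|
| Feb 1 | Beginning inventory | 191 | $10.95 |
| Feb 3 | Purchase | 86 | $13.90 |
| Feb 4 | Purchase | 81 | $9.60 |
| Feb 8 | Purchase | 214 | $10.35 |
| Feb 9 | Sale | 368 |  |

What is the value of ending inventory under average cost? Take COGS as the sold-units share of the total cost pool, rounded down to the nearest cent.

Feb 9, sell 368: 368/572 × $6,279.35 → $4,039.86
Ending inventory (cost pool remaining) = $2,239.49

Ending inventory = $2,239.49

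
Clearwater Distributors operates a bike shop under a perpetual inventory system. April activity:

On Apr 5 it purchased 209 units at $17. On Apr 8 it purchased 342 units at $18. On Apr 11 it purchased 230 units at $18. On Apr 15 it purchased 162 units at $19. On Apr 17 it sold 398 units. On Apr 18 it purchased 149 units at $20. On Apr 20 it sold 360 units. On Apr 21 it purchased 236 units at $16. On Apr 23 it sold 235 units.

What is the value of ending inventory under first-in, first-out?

Apr 17, 398 sold [FIFO — oldest first]: 209 @ $17 + 189 @ $18 = $6,955
Apr 20, 360 sold [FIFO — oldest first]: 153 @ $18 + 207 @ $18 = $6,480
Apr 23, 235 sold [FIFO — oldest first]: 23 @ $18 + 162 @ $19 + 50 @ $20 = $4,492
Total COGS = $6,955 + $6,480 + $4,492 = $17,927
Ending inventory: 99 @ $20 + 236 @ $16 = $5,756
Check: goods available $23,683 = COGS $17,927 + ending $5,756

Ending inventory = $5,756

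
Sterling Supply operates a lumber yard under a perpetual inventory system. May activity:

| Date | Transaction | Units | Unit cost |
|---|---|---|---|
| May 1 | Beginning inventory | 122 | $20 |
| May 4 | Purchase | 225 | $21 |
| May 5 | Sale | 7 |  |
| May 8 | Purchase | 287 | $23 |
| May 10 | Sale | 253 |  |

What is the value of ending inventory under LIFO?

Ending inventory = $7,800

May 5, 7 sold [LIFO — newest first]: 7 @ $21 = $147
May 10, 253 sold [LIFO — newest first]: 253 @ $23 = $5,819
Total COGS = $147 + $5,819 = $5,966
Ending inventory: 122 @ $20 + 218 @ $21 + 34 @ $23 = $7,800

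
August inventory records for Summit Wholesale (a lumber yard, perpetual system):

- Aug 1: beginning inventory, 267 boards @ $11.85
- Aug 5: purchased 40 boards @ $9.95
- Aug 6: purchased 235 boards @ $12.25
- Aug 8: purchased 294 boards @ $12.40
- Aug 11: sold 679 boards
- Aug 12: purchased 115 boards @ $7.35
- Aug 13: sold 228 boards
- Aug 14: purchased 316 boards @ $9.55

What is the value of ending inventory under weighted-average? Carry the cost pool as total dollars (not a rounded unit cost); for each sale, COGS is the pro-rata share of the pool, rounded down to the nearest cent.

After Aug 1: 267 on hand, pool $3,163.95 (≈ $11.8500 each)
After Aug 5: 307 on hand, pool $3,561.95 (≈ $11.6024 each)
After Aug 6: 542 on hand, pool $6,440.70 (≈ $11.8832 each)
After Aug 8: 836 on hand, pool $10,086.30 (≈ $12.0650 each)
Aug 11, sell 679: 679/836 × $10,086.30 → $8,192.10
After Aug 12: 272 on hand, pool $2,739.45 (≈ $10.0715 each)
Aug 13, sell 228: 228/272 × $2,739.45 → $2,296.30
After Aug 14: 360 on hand, pool $3,460.95 (≈ $9.6137 each)
Total COGS = $8,192.10 + $2,296.30 = $10,488.40
Ending inventory (cost pool remaining) = $3,460.95

Ending inventory = $3,460.95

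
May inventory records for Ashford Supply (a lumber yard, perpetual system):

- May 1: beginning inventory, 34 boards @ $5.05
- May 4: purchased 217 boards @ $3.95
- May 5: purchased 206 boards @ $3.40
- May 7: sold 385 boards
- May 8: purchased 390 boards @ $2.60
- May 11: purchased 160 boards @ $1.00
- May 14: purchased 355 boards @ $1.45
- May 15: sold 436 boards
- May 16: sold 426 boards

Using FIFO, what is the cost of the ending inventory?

Ending inventory = $166.75

May 7, 385 sold [FIFO — oldest first]: 34 @ $5.05 + 217 @ $3.95 + 134 @ $3.40 = $1,484.45
May 15, 436 sold [FIFO — oldest first]: 72 @ $3.40 + 364 @ $2.60 = $1,191.20
May 16, 426 sold [FIFO — oldest first]: 26 @ $2.60 + 160 @ $1.00 + 240 @ $1.45 = $575.60
Total COGS = $1,484.45 + $1,191.20 + $575.60 = $3,251.25
Ending inventory: 115 @ $1.45 = $166.75
Check: goods available $3,418.00 = COGS $3,251.25 + ending $166.75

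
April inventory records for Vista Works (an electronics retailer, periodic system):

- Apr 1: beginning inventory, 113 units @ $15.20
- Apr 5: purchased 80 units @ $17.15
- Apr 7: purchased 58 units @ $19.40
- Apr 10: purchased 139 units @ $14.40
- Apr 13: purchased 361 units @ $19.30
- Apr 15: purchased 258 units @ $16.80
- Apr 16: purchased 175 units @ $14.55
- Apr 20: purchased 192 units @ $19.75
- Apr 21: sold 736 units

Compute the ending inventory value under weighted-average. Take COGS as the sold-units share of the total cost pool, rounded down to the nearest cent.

Ending inventory = $11,095.98

Apr 21, sell 736: 736/1376 × $23,856.35 → $12,760.37
Ending inventory (cost pool remaining) = $11,095.98
Check: goods available $23,856.35 = COGS $12,760.37 + ending $11,095.98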